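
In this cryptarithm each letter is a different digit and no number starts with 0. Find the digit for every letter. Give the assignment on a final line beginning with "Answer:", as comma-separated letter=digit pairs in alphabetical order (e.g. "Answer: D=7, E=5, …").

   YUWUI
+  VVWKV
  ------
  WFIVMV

Step 1. [col 1: I + V ≡ V (mod 10)] column 1 reads I+V+carry(0)=V with nothing yet; with all letters distinct, none taken yet, the only value for I is 0 ⇒ I=0.
Step 2. [col 1: I + V ≡ V (mod 10)] several values work for V in column 1 (I + V ≡ V (mod 10), carry-in 0); try V=3. So V=3.
Step 3. [col 2: U + K ≡ M (mod 10)] several values work for U in column 2 (U + K ≡ M (mod 10), carry-in 0); try U=7 ⇒ U=7.
Step 4. [col 2: U + K ≡ M (mod 10)] several values work for M in column 2 (U + K ≡ M (mod 10), carry-in 0); try M=6 ⇒ M=6.
Step 5. [W] the sum has 6 digits but both addends have 5; that extra leading digit W is the final carry, namely 1. So W=1.
Step 6. [col 2: U + K ≡ M (mod 10)] in column 2 we have U+K≡M with carry-in 0; given U=7, M=6 and digits 0,1,3,6,7 already taken and all letters distinct, that pins K to 9, so K=9.
Step 7. [col 5: Y + V ≡ F (mod 10)] column 5 (Y + V ≡ F (mod 10), carry-in 1) doesn't pin Y yet; pick Y=8 and continue ⇒ Y=8.
Step 8. [col 5: Y + V ≡ F (mod 10)] column 5: given Y=8, V=3, carry-in 1, and digits 0,1,3,6,7,8,9 already taken and all letters distinct, Y+V≡F (mod 10) forces F=2 ⇒ F=2.

Answer: F=2, I=0, K=9, M=6, U=7, V=3, W=1, Y=8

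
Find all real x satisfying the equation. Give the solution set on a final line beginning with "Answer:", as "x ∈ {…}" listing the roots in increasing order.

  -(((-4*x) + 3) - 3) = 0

Step 1. [-(((-4*x) + 3) - 3) = 0] flip signs both sides. So neg: ((-4*x) + 3) - 3 = 0.
Step 2. [((-4*x) + 3) - 3 = 0] add 3: x sits inside (… - 3). So sub: (-4*x) + 3 = 3.
Step 3. [(-4*x) + 3 = 3] 3 comes off first (subtract 3) ⇒ sub: -4*x = 0.
Step 4. [-4*x = 0] -4 out front; divide by -4 ⇒ div: x = 0.

Answer: x ∈ {0}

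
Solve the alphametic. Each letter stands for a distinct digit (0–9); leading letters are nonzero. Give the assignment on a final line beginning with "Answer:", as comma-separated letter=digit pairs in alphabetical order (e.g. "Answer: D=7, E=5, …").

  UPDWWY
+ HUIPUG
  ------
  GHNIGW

Step 1. [col 1: Y + G ≡ W (mod 10)] column 1 (Y + G ≡ W (mod 10), carry-in 0) doesn't pin Y yet; pick Y=8 and continue, so Y=8.
Step 2. [col 1: Y + G ≡ W (mod 10)] no forcing yet in column 1 (carry-in 0); W=5 is free and consistent — try it ⇒ W=5.
Step 3. [col 1: Y + G ≡ W (mod 10)] column 1 reads Y+G+carry(0)=W with Y=8, W=5; with digits 5,8 already taken and all letters distinct, the only value for G is 7 ⇒ G=7.
Step 4. [col 2: W + U ≡ G (mod 10)] column 2: given W=5, G=7, carry-in 1, and digits 5,7,8 already taken and all letters distinct, W+U≡G (mod 10) forces U=1. So U=1.
Step 5. [col 3: W + P ≡ I (mod 10)] no forcing yet in column 3 (carry-in 0); I=9 is free and consistent — try it, so I=9.
Step 6. [col 3: W + P ≡ I (mod 10)] from column 3 (W=5, I=9, carry-in 0, digits 1,5,7,8,9 already taken and all letters distinct): P must equal 4. So P=4.
Step 7. [col 4: D + I ≡ N (mod 10)] column 4: given I=9, carry-in 0, and digits 1,4,5,7,8,9 already taken and all letters distinct, D+I≡N (mod 10) forces D=3 ⇒ D=3.
Step 8. [col 4: D + I ≡ N (mod 10)] column 4: given D=3, I=9, carry-in 0, and digits 1,3,4,5,7,8,9 already taken and all letters distinct, D+I≡N (mod 10) forces N=2, so N=2.
Step 9. [col 5: P + U ≡ H (mod 10)] column 5: given P=4, U=1, carry-in 1, and digits 1,2,3,4,5,7,8,9 already taken and all letters distinct, P+U≡H (mod 10) forces H=6, so H=6.

Answer: D=3, G=7, H=6, I=9, N=2, P=4, U=1, W=5, Y=8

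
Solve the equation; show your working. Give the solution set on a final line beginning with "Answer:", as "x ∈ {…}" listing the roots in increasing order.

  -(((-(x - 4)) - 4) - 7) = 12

Step 1. [-(((-(x - 4)) - 4) - 7) = 12] LHS negated; negate both sides, so neg: ((-(x - 4)) - 4) - 7 = -12.
Step 2. [((-(x - 4)) - 4) - 7 = -12] peel the -7: add 7 from each side ⇒ sub: (-(x - 4)) - 4 = -5.
Step 3. [(-(x - 4)) - 4 = -5] -4 is outermost — add 4 both sides ⇒ sub: -(x - 4) = -1.
Step 4. [-(x - 4) = -1] leading − — multiply by −1. So neg: x - 4 = 1.
Step 5. [x - 4 = 1] -4 is outermost — add 4 both sides. So sub: x = 5.

Answer: x ∈ {5}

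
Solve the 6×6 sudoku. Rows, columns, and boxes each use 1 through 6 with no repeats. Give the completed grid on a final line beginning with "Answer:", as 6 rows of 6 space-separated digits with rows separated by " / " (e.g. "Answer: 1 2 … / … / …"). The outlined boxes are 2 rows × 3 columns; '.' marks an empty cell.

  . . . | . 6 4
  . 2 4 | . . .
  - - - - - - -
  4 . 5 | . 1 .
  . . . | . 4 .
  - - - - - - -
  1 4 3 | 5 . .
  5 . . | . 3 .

Step 1. [r1c4∈{1,2,3}] r1c4 is the only open cell in row 1 admitting 2 ⇒ r1c4=2.
Step 2. [r3c6∈{2,3,6}] in row 3, 2 fits only at r3c6 ⇒ r3c6=2.
Step 3. [r6c2∈{6}] only 6 remains possible at r6c2, so r6c2=6.
Step 4. [r4c3∈{1,2,6}] 6 has one home in col 3: r4c3, so r4c3=6.
Step 5. [r4c4∈{3}] nothing but 3 survives at r4c4 ⇒ r4c4=3.
Step 6. [r2c6∈{1,3,5}] across col 6, 3 lands solely at r2c6. So r2c6=3.
Step 7. [r1c2∈{1,3,5}] across row 1, 5 lands solely at r1c2 ⇒ r1c2=5.
Step 8. [r2c4∈{1}] r2c4 is down to just 1. So r2c4=1.
Step 9. [r2c5∈{5}] only 5 remains possible at r2c5 ⇒ r2c5=5.
Step 10. [r5c5∈{2}] r5c5 is down to just 2, so r5c5=2.
Step 11. [r2c1∈{6}] r2c1 is down to just 6 ⇒ r2c1=6.
Step 12. [r5c6∈{6}] r5c6 has the single candidate 6. So r5c6=6.
Step 13. [r4c6∈{5}] r4c6's peers cover all but 5. So r4c6=5.
Step 14. [r6c3∈{2}] r6c3's peers cover all but 2 ⇒ r6c3=2.
Step 15. [r4c2∈{1}] only 1 remains possible at r4c2 ⇒ r4c2=1.
Step 16. [r3c4∈{6}] nothing but 6 survives at r3c4. So r3c4=6.
Step 17. [r1c3∈{1}] r1c3 has the single candidate 1. So r1c3=1.
Step 18. [r4c1∈{2}] r4c1's peers cover all but 2. So r4c1=2.
Step 19. [r1c1∈{3}] r1c1's peers cover all but 3, so r1c1=3.
Step 20. [r6c4∈{4}] r6c4 has the single candidate 4 ⇒ r6c4=4.
Step 21. [r6c6∈{1}] r6c6 has the single candidate 1, so r6c6=1.
Step 22. [r3c2∈{3}] r3c2's peers cover all but 3. So r3c2=3.

Answer: 3 5 1 2 6 4 / 6 2 4 1 5 3 / 4 3 5 6 1 2 / 2 1 6 3 4 5 / 1 4 3 5 2 6 / 5 6 2 4 3 1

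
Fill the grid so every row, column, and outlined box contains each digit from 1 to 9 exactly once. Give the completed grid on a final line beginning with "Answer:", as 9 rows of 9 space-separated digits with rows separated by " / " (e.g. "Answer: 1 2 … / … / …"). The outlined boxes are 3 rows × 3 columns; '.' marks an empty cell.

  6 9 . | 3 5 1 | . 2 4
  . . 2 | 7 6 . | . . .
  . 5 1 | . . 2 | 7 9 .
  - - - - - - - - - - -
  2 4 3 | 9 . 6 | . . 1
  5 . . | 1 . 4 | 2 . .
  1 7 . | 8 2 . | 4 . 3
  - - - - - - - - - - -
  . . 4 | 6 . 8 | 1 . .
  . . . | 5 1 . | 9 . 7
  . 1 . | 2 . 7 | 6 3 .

Step 1. [r1c7∈{8}] only 8 remains possible at r1c7. So r1c7=8.
Step 2. [r3c1∈{3,4,8}] r3c1 is the only open cell in row 3 admitting 3 ⇒ r3c1=3.
Step 3. [r8c1∈{8}] r8c1 has the single candidate 8, so r8c1=8.
Step 4. [r5c3∈{6,8,9}] col 3 places 8 nowhere but r5c3 ⇒ r5c3=8.
Step 5. [r7c8∈{5}] nothing but 5 survives at r7c8, so r7c8=5.
Step 6. [r5c2∈{6}] r5c2 has the single candidate 6 ⇒ r5c2=6.
Step 7. [r9c1∈{9}] r9c1's peers cover all but 9 ⇒ r9c1=9.
Step 8. [r5c8∈{7}] r5c8 has the single candidate 7 ⇒ r5c8=7.
Step 9. [r8c2∈{2,3}] in row 8, 2 fits only at r8c2, so r8c2=2.
Step 10. [r3c4∈{4}] r3c4 has the single candidate 4 ⇒ r3c4=4.
Step 11. [r4c7∈{5}] nothing but 5 survives at r4c7 ⇒ r4c7=5.
Step 12. [r7c5∈{3,9}] 9 has one home in row 7: r7c5 ⇒ r7c5=9.
Step 13. [r8c6∈{3}] r8c6 has the single candidate 3 ⇒ r8c6=3.
Step 14. [r2c9∈{5}] r2c9 is down to just 5. So r2c9=5.
Step 15. [r4c8∈{8}] nothing but 8 survives at r4c8, so r4c8=8.
Step 16. [r5c5∈{3}] only 3 remains possible at r5c5. So r5c5=3.
Step 17. [r7c2∈{3}] only 3 remains possible at r7c2 ⇒ r7c2=3.
Step 18. [r9c9∈{8}] r9c9 is down to just 8, so r9c9=8.
Step 19. [r7c1∈{7}] r7c1 is down to just 7 ⇒ r7c1=7.
Step 20. [r6c8∈{6}] r6c8 is down to just 6, so r6c8=6.
Step 21. [r9c5∈{4}] r9c5's peers cover all but 4. So r9c5=4.
Step 22. [r2c6∈{9}] only 9 remains possible at r2c6, so r2c6=9.
Step 23. [r6c3∈{9}] r6c3 is down to just 9 ⇒ r6c3=9.
Step 24. [r8c3∈{6}] r8c3's peers cover all but 6, so r8c3=6.
Step 25. [r3c5∈{8}] r3c5's peers cover all but 8 ⇒ r3c5=8.
Step 26. [r7c9∈{2}] nothing but 2 survives at r7c9 ⇒ r7c9=2.
Step 27. [r9c3∈{5}] r9c3 is down to just 5, so r9c3=5.
Step 28. [r6c6∈{5}] nothing but 5 survives at r6c6 ⇒ r6c6=5.
Step 29. [r1c3∈{7}] r1c3 is down to just 7, so r1c3=7.
Step 30. [r2c8∈{1}] r2c8 has the single candidate 1 ⇒ r2c8=1.
Step 31. [r2c7∈{3}] r2c7 has the single candidate 3 ⇒ r2c7=3.
Step 32. [r3c9∈{6}] nothing but 6 survives at r3c9 ⇒ r3c9=6.
Step 33. [r8c8∈{4}] r8c8 is down to just 4, so r8c8=4.
Step 34. [r5c9∈{9}] only 9 remains possible at r5c9, so r5c9=9.
Step 35. [r2c2∈{8}] r2c2 has the single candidate 8. So r2c2=8.
Step 36. [r4c5∈{7}] only 7 remains possible at r4c5, so r4c5=7.
Step 37. [r2c1∈{4}] nothing but 4 survives at r2c1. So r2c1=4.

Answer: 6 9 7 3 5 1 8 2 4 / 4 8 2 7 6 9 3 1 5 / 3 5 1 4 8 2 7 9 6 / 2 4 3 9 7 6 5 8 1 / 5 6 8 1 3 4 2 7 9 / 1 7 9 8 2 5 4 6 3 / 7 3 4 6 9 8 1 5 2 / 8 2 6 5 1 3 9 4 7 / 9 1 5 2 4 7 6 3 8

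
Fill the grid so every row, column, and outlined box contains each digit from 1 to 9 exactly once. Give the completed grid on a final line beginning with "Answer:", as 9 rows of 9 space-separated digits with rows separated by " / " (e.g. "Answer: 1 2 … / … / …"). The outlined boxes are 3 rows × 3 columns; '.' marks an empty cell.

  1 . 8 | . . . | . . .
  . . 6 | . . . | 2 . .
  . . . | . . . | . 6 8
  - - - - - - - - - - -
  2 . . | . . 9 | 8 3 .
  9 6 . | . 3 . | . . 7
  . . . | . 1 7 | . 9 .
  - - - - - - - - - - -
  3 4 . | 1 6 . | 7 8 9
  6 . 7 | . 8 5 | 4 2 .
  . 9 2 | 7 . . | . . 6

Step 1. [r3c3∈{3,4,5,9}] r3c3 is the only open cell in col 3 admitting 9 ⇒ r3c3=9.
Step 2. [r4c2∈{1,5,7}] r4c2 is the only open cell in row 4 admitting 7 ⇒ r4c2=7.
Step 3. [r9c5∈{4}] only 4 remains possible at r9c5 ⇒ r9c5=4.
Step 4. [r4c5∈{5}] nothing but 5 survives at r4c5, so r4c5=5.
Step 5. [r9c6∈{3}] nothing but 3 survives at r9c6. So r9c6=3.
Step 6. [r1c7∈{3,5,9}] across col 7, 9 lands solely at r1c7, so r1c7=9.
Step 7. [r3c7∈{1,3,5}] 3 has one home in col 7: r3c7 ⇒ r3c7=3.
Step 8. [r6c2∈{3,5,8}] r6c2 is the only open cell in col 2 admitting 8. So r6c2=8.
Step 9. [r4c4∈{4,6}] in row 4, 6 fits only at r4c4. So r4c4=6.
Step 10. [r7c6∈{2}] r7c6 has the single candidate 2 ⇒ r7c6=2.
Step 11. [r5c4∈{2,4,8}] r5c4 is the only open cell in row 5 admitting 2. So r5c4=2.
Step 12. [r6c4∈{4}] r6c4 is down to just 4, so r6c4=4.
Step 13. [r6c1∈{5}] nothing but 5 survives at r6c1. So r6c1=5.
Step 14. [r2c4∈{3,5,8,9}] col 4 places 8 nowhere but r2c4 ⇒ r2c4=8.
Step 15. [r2c2∈{3,5}] r2c2 is the only open cell in row 2 admitting 3. So r2c2=3.
Step 16. [r3c6∈{1,4}] 1 has one home in row 3: r3c6, so r3c6=1.
Step 17. [r2c6∈{4}] r2c6 is down to just 4 ⇒ r2c6=4.
Step 18. [r2c1∈{7}] only 7 remains possible at r2c1. So r2c1=7.
Step 19. [r1c8∈{4,5,7}] across col 8, 7 lands solely at r1c8 ⇒ r1c8=7.
Step 20. [r5c8∈{1,4,5}] col 8 places 4 nowhere but r5c8, so r5c8=4.
Step 21. [r4c9∈{1}] r4c9 has the single candidate 1 ⇒ r4c9=1.
Step 22. [r2c8∈{1,5}] 1 has one home in row 2: r2c8, so r2c8=1.
Step 23. [r1c5∈{2}] only 2 remains possible at r1c5, so r1c5=2.
Step 24. [r1c2∈{5}] r1c2 is down to just 5 ⇒ r1c2=5.
Step 25. [r9c8∈{5}] r9c8 is down to just 5 ⇒ r9c8=5.
Step 26. [r5c3∈{1}] nothing but 1 survives at r5c3 ⇒ r5c3=1.
Step 27. [r6c3∈{3}] only 3 remains possible at r6c3. So r6c3=3.
Step 28. [r3c1∈{4}] r3c1 has the single candidate 4 ⇒ r3c1=4.
Step 29. [r8c4∈{9}] only 9 remains possible at r8c4. So r8c4=9.
Step 30. [r9c7∈{1}] r9c7 has the single candidate 1 ⇒ r9c7=1.
Step 31. [r4c3∈{4}] r4c3 has the single candidate 4, so r4c3=4.
Step 32. [r1c6∈{6}] r1c6 is down to just 6. So r1c6=6.
Step 33. [r5c6∈{8}] nothing but 8 survives at r5c6. So r5c6=8.
Step 34. [r3c2∈{2}] r3c2 is down to just 2. So r3c2=2.
Step 35. [r1c9∈{4}] r1c9 is down to just 4, so r1c9=4.
Step 36. [r3c5∈{7}] r3c5 is down to just 7 ⇒ r3c5=7.
Step 37. [r8c9∈{3}] r8c9's peers cover all but 3 ⇒ r8c9=3.
Step 38. [r6c9∈{2}] nothing but 2 survives at r6c9, so r6c9=2.
Step 39. [r8c2∈{1}] r8c2 has the single candidate 1 ⇒ r8c2=1.
Step 40. [r2c9∈{5}] r2c9 has the single candidate 5, so r2c9=5.
Step 41. [r2c5∈{9}] r2c5 is down to just 9 ⇒ r2c5=9.
Step 42. [r1c4∈{3}] only 3 remains possible at r1c4. So r1c4=3.
Step 43. [r9c1∈{8}] r9c1's peers cover all but 8. So r9c1=8.
Step 44. [r6c7∈{6}] r6c7 has the single candidate 6, so r6c7=6.
Step 45. [r7c3∈{5}] r7c3's peers cover all but 5. So r7c3=5.
Step 46. [r5c7∈{5}] nothing but 5 survives at r5c7, so r5c7=5.
Step 47. [r3c4∈{5}] r3c4's peers cover all but 5, so r3c4=5.

Answer: 1 5 8 3 2 6 9 7 4 / 7 3 6 8 9 4 2 1 5 / 4 2 9 5 7 1 3 6 8 / 2 7 4 6 5 9 8 3 1 / 9 6 1 2 3 8 5 4 7 / 5 8 3 4 1 7 6 9 2 / 3 4 5 1 6 2 7 8 9 / 6 1 7 9 8 5 4 2 3 / 8 9 2 7 4 3 1 5 6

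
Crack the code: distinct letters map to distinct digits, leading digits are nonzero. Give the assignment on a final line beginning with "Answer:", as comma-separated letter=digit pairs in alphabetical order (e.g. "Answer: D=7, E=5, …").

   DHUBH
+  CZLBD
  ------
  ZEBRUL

Step 1. [col 1: H + D ≡ L (mod 10)] column 1 (H + D ≡ L (mod 10), carry-in 0) doesn't pin L yet; pick L=7 and continue, so L=7.
Step 2. [Z] adding two 5-digit numbers gives at most 5+1 digits, and here it does — Z is that final carry and must be 1, so Z=1.
Step 3. [col 1: H + D ≡ L (mod 10)] no forcing yet in column 1 (carry-in 0); D=3 is free and consistent — try it. So D=3.
Step 4. [col 1: H + D ≡ L (mod 10)] column 1: given D=3, L=7, carry-in 0, and digits 1,3,7 already taken and all letters distinct, H+D≡L (mod 10) forces H=4. So H=4.
Step 5. [col 2: B + B ≡ U (mod 10)] several values work for U in column 2 (B + B ≡ U (mod 10), carry-in 0); try U=0. So U=0.
Step 6. [col 2: B + B ≡ U (mod 10)] column 2 reads B+B+carry(0)=U with U=0; with digits 0,1,3,4,7 already taken and all letters distinct, the only value for B is 5, so B=5.
Step 7. [col 3: U + L ≡ R (mod 10)] column 3 reads U+L+carry(1)=R with U=0, L=7; with digits 0,1,3,4,5,7 already taken and all letters distinct, the only value for R is 8, so R=8.
Step 8. [col 5: D + C ≡ E (mod 10)] C=9 is one option consistent with column 5 (D + C ≡ E (mod 10), carry-in 0) — take it, so C=9.
Step 9. [col 5: D + C ≡ E (mod 10)] column 5 reads D+C+carry(0)=E with D=3, C=9; with digits 0,1,3,4,5,7,8,9 already taken and all letters distinct, the only value for E is 2. So E=2.

Answer: B=5, C=9, D=3, E=2, H=4, L=7, R=8, U=0, Z=1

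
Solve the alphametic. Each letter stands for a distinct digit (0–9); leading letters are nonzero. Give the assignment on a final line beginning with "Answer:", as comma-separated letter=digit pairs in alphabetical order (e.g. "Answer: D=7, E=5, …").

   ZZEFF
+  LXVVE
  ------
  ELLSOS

Step 1. [col 1: F + E ≡ S (mod 10)] several values work for S in column 1 (F + E ≡ S (mod 10), carry-in 0); try S=8 ⇒ S=8.
Step 2. [col 1: F + E ≡ S (mod 10)] no forcing yet in column 1 (carry-in 0); F=7 is free and consistent — try it, so F=7.
Step 3. [col 1: F + E ≡ S (mod 10)] column 1: given F=7, S=8, carry-in 0, and digits 7,8 already taken and all letters distinct, F+E≡S (mod 10) forces E=1, so E=1.
Step 4. [col 2: F + V ≡ O (mod 10)] column 2 (F + V ≡ O (mod 10), carry-in 0) doesn't pin V yet; pick V=6 and continue, so V=6.
Step 5. [col 2: F + V ≡ O (mod 10)] from column 2 (F=7, V=6, carry-in 0, digits 1,6,7,8 already taken and all letters distinct): O must equal 3, so O=3.
Step 6. [col 4: Z + X ≡ L (mod 10)] no forcing yet in column 4 (carry-in 0); L=4 is free and consistent — try it. So L=4.
Step 7. [col 4: Z + X ≡ L (mod 10)] no forcing yet in column 4 (carry-in 0); Z=9 is free and consistent — try it. So Z=9.
Step 8. [col 4: Z + X ≡ L (mod 10)] column 4: given Z=9, L=4, carry-in 0, and digits 1,3,4,6,7,8,9 already taken and all letters distinct, Z+X≡L (mod 10) forces X=5, so X=5.

Answer: E=1, F=7, L=4, O=3, S=8, V=6, X=5, Z=9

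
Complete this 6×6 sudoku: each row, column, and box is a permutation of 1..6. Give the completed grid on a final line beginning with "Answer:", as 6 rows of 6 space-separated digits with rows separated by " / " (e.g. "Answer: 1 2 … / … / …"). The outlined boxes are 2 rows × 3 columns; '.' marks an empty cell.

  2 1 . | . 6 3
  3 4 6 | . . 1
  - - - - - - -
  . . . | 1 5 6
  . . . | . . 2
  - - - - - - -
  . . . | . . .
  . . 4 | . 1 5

Step 1. [r6c1∈{6}] only 6 remains possible at r6c1. So r6c1=6.
Step 2. [r1c4∈{4,5}] row 1 places 4 nowhere but r1c4, so r1c4=4.
Step 3. [r4c4∈{3}] r4c4 has the single candidate 3 ⇒ r4c4=3.
Step 4. [r6c4∈{2}] only 2 remains possible at r6c4. So r6c4=2.
Step 5. [r6c2∈{3}] r6c2 has the single candidate 3, so r6c2=3.
Step 6. [r1c3∈{5}] only 5 remains possible at r1c3 ⇒ r1c3=5.
Step 7. [r3c2∈{2}] r3c2's peers cover all but 2, so r3c2=2.
Step 8. [r4c5∈{4}] r4c5's peers cover all but 4 ⇒ r4c5=4.
Step 9. [r4c3∈{1}] r4c3 is down to just 1. So r4c3=1.
Step 10. [r5c2∈{5}] r5c2 is down to just 5. So r5c2=5.
Step 11. [r4c2∈{6}] r4c2 is down to just 6 ⇒ r4c2=6.
Step 12. [r5c5∈{3}] r5c5's peers cover all but 3, so r5c5=3.
Step 13. [r5c4∈{6}] r5c4 is down to just 6 ⇒ r5c4=6.
Step 14. [r3c3∈{3}] only 3 remains possible at r3c3, so r3c3=3.
Step 15. [r2c4∈{5}] r2c4 has the single candidate 5 ⇒ r2c4=5.
Step 16. [r5c3∈{2}] only 2 remains possible at r5c3 ⇒ r5c3=2.
Step 17. [r4c1∈{5}] only 5 remains possible at r4c1, so r4c1=5.
Step 18. [r5c6∈{4}] r5c6's peers cover all but 4. So r5c6=4.
Step 19. [r3c1∈{4}] nothing but 4 survives at r3c1, so r3c1=4.
Step 20. [r2c5∈{2}] nothing but 2 survives at r2c5. So r2c5=2.
Step 21. [r5c1∈{1}] r5c1's peers cover all but 1 ⇒ r5c1=1.

Answer: 2 1 5 4 6 3 / 3 4 6 5 2 1 / 4 2 3 1 5 6 / 5 6 1 3 4 2 / 1 5 2 6 3 4 / 6 3 4 2 1 5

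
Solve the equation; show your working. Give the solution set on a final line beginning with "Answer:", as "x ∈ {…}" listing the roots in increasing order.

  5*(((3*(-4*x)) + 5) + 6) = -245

Step 1. [5*(((3*(-4*x)) + 5) + 6) = -245] leading coefficient 5: divide by 5 ⇒ div: ((3*(-4*x)) + 5) + 6 = -49.
Step 2. [((3*(-4*x)) + 5) + 6 = -49] subtract 6: x sits inside (… + 6). So sub: (3*(-4*x)) + 5 = -55.
Step 3. [(3*(-4*x)) + 5 = -55] the outer +5 inverts by subtracting 5 ⇒ sub: 3*(-4*x) = -60.
Step 4. [3*(-4*x) = -60] LHS = 3·(…); ÷3 both sides, so div: -4*x = -20.
Step 5. [-4*x = -20] leading coefficient -4: divide by -4. So div: x = 5.

Answer: x ∈ {5}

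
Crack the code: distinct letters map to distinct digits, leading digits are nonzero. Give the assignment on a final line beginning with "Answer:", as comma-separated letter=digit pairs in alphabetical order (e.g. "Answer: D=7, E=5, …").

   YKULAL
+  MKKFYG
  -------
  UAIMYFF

Step 1. [U] the sum has 7 digits but both addends have 6; that extra leading digit U is the final carry, namely 1. So U=1.
Step 2. [col 1: L + G ≡ F (mod 10)] L=3 is one option consistent with column 1 (L + G ≡ F (mod 10), carry-in 0) — take it, so L=3.
Step 3. [col 1: L + G ≡ F (mod 10)] column 1 (L + G ≡ F (mod 10), carry-in 0) doesn't pin F yet; pick F=2 and continue ⇒ F=2.
Step 4. [col 1: L + G ≡ F (mod 10)] column 1 reads L+G+carry(0)=F with L=3, F=2; with digits 1,2,3 already taken and all letters distinct, the only value for G is 9, so G=9.
Step 5. [col 2: A + Y ≡ F (mod 10)] column 2 (A + Y ≡ F (mod 10), carry-in 1) doesn't pin A yet; pick A=5 and continue ⇒ A=5.
Step 6. [col 2: A + Y ≡ F (mod 10)] from column 2 (A=5, F=2, carry-in 1, digits 1,2,3,5,9 already taken and all letters distinct): Y must equal 6 ⇒ Y=6.
Step 7. [col 4: U + K ≡ M (mod 10)] in column 4 we have U+K≡M with carry-in 0; given U=1 and digits 1,2,3,5,6,9 already taken and all letters distinct, that pins K to 7 ⇒ K=7.
Step 8. [col 4: U + K ≡ M (mod 10)] column 4: given U=1, K=7, carry-in 0, and digits 1,2,3,5,6,7,9 already taken and all letters distinct, U+K≡M (mod 10) forces M=8. So M=8.
Step 9. [col 5: K + K ≡ I (mod 10)] column 5 reads K+K+carry(0)=I with K=7; with digits 1,2,3,5,6,7,8,9 already taken and all letters distinct, the only value for I is 4. So I=4.

Answer: A=5, F=2, G=9, I=4, K=7, L=3, M=8, U=1, Y=6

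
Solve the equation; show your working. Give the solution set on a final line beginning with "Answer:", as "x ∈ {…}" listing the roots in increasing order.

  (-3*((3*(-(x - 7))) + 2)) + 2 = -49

Step 1. [(-3*((3*(-(x - 7))) + 2)) + 2 = -49] 2 comes off first (subtract 2). So sub: -3*((3*(-(x - 7))) + 2) = -51.
Step 2. [-3*((3*(-(x - 7))) + 2) = -51] LHS = -3·(…); ÷-3 both sides ⇒ div: (3*(-(x - 7))) + 2 = 17.
Step 3. [(3*(-(x - 7))) + 2 = 17] the outer +2 inverts by subtracting 2, so sub: 3*(-(x - 7)) = 15.
Step 4. [3*(-(x - 7)) = 15] divide by the outer 3. So div: -(x - 7) = 5.
Step 5. [-(x - 7) = 5] LHS negated; negate both sides ⇒ neg: x - 7 = -5.
Step 6. [x - 7 = -5] add 7: x sits inside (… - 7). So sub: x = 2.

Answer: x ∈ {2}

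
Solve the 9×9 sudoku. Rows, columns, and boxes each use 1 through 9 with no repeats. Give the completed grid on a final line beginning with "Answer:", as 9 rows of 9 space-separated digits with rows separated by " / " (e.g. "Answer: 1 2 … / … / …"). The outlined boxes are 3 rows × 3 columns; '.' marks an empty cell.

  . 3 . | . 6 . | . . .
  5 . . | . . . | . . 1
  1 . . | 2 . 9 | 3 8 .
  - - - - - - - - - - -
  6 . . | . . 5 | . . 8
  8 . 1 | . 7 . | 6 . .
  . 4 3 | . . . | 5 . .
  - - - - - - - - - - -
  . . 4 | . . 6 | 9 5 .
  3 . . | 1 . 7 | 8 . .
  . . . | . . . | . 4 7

Step 1. [r1c1∈{2,4,7,9}] r1c1 is the only open cell in col 1 admitting 4 ⇒ r1c1=4.
Step 2. [r8c5∈{2,4,5,9}] row 8 places 4 nowhere but r8c5. So r8c5=4.
Step 3. [r3c9∈{4,5,6}] across row 3, 4 lands solely at r3c9, so r3c9=4.
Step 4. [r2c8∈{2,6,7,9}] box 3 places 6 nowhere but r2c8, so r2c8=6.
Step 5. [r8c8∈{2}] r8c8 has the single candidate 2. So r8c8=2.
Step 6. [r7c2∈{1,2,7,8}] in row 7, 1 fits only at r7c2, so r7c2=1.
Step 7. [r4c7∈{1,2,4,7}] across col 7, 4 lands solely at r4c7 ⇒ r4c7=4.
Step 8. [r5c2∈{2,5,9}] 5 has one home in row 5: r5c2, so r5c2=5.
Step 9. [r1c9∈{2,5,9}] in col 9, 5 fits only at r1c9 ⇒ r1c9=5.
Step 10. [r1c8∈{7,9}] box 3 places 9 nowhere but r1c8. So r1c8=9.
Step 11. [r9c4∈{3,5,8,9}] 5 has one home in col 4: r9c4 ⇒ r9c4=5.
Step 12. [r9c5∈{2,3,8,9}] across box 8, 9 lands solely at r9c5, so r9c5=9.
Step 13. [r6c1∈{2,7,9}] across col 1, 9 lands solely at r6c1 ⇒ r6c1=9.
Step 14. [r9c6∈{2,3,8}] in row 9, 3 fits only at r9c6. So r9c6=3.
Step 15. [r7c4∈{8}] nothing but 8 survives at r7c4. So r7c4=8.
Step 16. [r6c9∈{2}] nothing but 2 survives at r6c9 ⇒ r6c9=2.
Step 17. [r1c4∈{7}] only 7 remains possible at r1c4, so r1c4=7.
Step 18. [r2c7∈{2,7}] r2c7 is the only open cell in col 7 admitting 7. So r2c7=7.
Step 19. [r9c1∈{2}] r9c1's peers cover all but 2. So r9c1=2.
Step 20. [r5c8∈{3}] r5c8 has the single candidate 3. So r5c8=3.
Step 21. [r4c4∈{3,9}] r4c4 is the only open cell in row 4 admitting 9, so r4c4=9.
Step 22. [r4c5∈{1,2,3}] row 4 places 3 nowhere but r4c5. So r4c5=3.
Step 23. [r2c5∈{8}] nothing but 8 survives at r2c5, so r2c5=8.
Step 24. [r5c4∈{4}] only 4 remains possible at r5c4 ⇒ r5c4=4.
Step 25. [r8c3∈{5,6,9}] across row 8, 5 lands solely at r8c3 ⇒ r8c3=5.
Step 26. [r6c8∈{1,7}] across row 6, 7 lands solely at r6c8, so r6c8=7.
Step 27. [r1c3∈{2,8}] in row 1, 8 fits only at r1c3, so r1c3=8.
Step 28. [r9c3∈{6}] r9c3 has the single candidate 6. So r9c3=6.
Step 29. [r2c3∈{2,9}] across col 3, 9 lands solely at r2c3. So r2c3=9.
Step 30. [r3c3∈{7}] nothing but 7 survives at r3c3. So r3c3=7.
Step 31. [r4c2∈{2,7}] row 4 places 7 nowhere but r4c2. So r4c2=7.
Step 32. [r6c6∈{1,8}] row 6 places 8 nowhere but r6c6 ⇒ r6c6=8.
Step 33. [r7c1∈{7}] nothing but 7 survives at r7c1, so r7c1=7.
Step 34. [r8c9∈{6}] r8c9 is down to just 6 ⇒ r8c9=6.
Step 35. [r1c7∈{2}] r1c7 has the single candidate 2, so r1c7=2.
Step 36. [r4c3∈{2}] r4c3's peers cover all but 2 ⇒ r4c3=2.
Step 37. [r9c7∈{1}] r9c7's peers cover all but 1 ⇒ r9c7=1.
Step 38. [r7c5∈{2}] r7c5 is down to just 2 ⇒ r7c5=2.
Step 39. [r8c2∈{9}] only 9 remains possible at r8c2 ⇒ r8c2=9.
Step 40. [r4c8∈{1}] r4c8's peers cover all but 1, so r4c8=1.
Step 41. [r5c9∈{9}] only 9 remains possible at r5c9, so r5c9=9.
Step 42. [r3c2∈{6}] r3c2 has the single candidate 6, so r3c2=6.
Step 43. [r2c4∈{3}] nothing but 3 survives at r2c4, so r2c4=3.
Step 44. [r6c5∈{1}] nothing but 1 survives at r6c5. So r6c5=1.
Step 45. [r9c2∈{8}] nothing but 8 survives at r9c2, so r9c2=8.
Step 46. [r2c2∈{2}] nothing but 2 survives at r2c2, so r2c2=2.
Step 47. [r2c6∈{4}] r2c6's peers cover all but 4 ⇒ r2c6=4.
Step 48. [r6c4∈{6}] nothing but 6 survives at r6c4, so r6c4=6.
Step 49. [r5c6∈{2}] nothing but 2 survives at r5c6, so r5c6=2.
Step 50. [r1c6∈{1}] r1c6's peers cover all but 1, so r1c6=1.
Step 51. [r7c9∈{3}] r7c9 has the single candidate 3, so r7c9=3.
Step 52. [r3c5∈{5}] r3c5's peers cover all but 5 ⇒ r3c5=5.

Answer: 4 3 8 7 6 1 2 9 5 / 5 2 9 3 8 4 7 6 1 / 1 6 7 2 5 9 3 8 4 / 6 7 2 9 3 5 4 1 8 / 8 5 1 4 7 2 6 3 9 / 9 4 3 6 1 8 5 7 2 / 7 1 4 8 2 6 9 5 3 / 3 9 5 1 4 7 8 2 6 / 2 8 6 5 9 3 1 4 7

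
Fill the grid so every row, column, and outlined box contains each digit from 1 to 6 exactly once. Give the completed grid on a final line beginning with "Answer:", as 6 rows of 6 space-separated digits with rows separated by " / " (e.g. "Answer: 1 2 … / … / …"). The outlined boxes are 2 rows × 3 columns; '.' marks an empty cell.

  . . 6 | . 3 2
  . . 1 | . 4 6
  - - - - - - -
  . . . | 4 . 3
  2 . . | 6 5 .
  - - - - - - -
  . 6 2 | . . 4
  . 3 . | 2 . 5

Step 1. [r5c5∈{1}] only 1 remains possible at r5c5 ⇒ r5c5=1.
Step 2. [r2c4∈{5}] r2c4 has the single candidate 5, so r2c4=5.
Step 3. [r3c3∈{5}] nothing but 5 survives at r3c3, so r3c3=5.
Step 4. [r6c3∈{4}] nothing but 4 survives at r6c3. So r6c3=4.
Step 5. [r1c1∈{4,5}] col 1 places 4 nowhere but r1c1 ⇒ r1c1=4.
Step 6. [r3c2∈{1}] r3c2's peers cover all but 1 ⇒ r3c2=1.
Step 7. [r4c6∈{1}] only 1 remains possible at r4c6. So r4c6=1.
Step 8. [r1c4∈{1}] nothing but 1 survives at r1c4 ⇒ r1c4=1.
Step 9. [r4c2∈{4}] r4c2 has the single candidate 4 ⇒ r4c2=4.
Step 10. [r6c5∈{6}] r6c5 has the single candidate 6. So r6c5=6.
Step 11. [r3c1∈{6}] r3c1's peers cover all but 6. So r3c1=6.
Step 12. [r5c4∈{3}] nothing but 3 survives at r5c4, so r5c4=3.
Step 13. [r6c1∈{1}] nothing but 1 survives at r6c1, so r6c1=1.
Step 14. [r4c3∈{3}] only 3 remains possible at r4c3, so r4c3=3.
Step 15. [r2c1∈{3}] r2c1 has the single candidate 3. So r2c1=3.
Step 16. [r1c2∈{5}] r1c2's peers cover all but 5. So r1c2=5.
Step 17. [r5c1∈{5}] only 5 remains possible at r5c1, so r5c1=5.
Step 18. [r3c5∈{2}] only 2 remains possible at r3c5. So r3c5=2.
Step 19. [r2c2∈{2}] r2c2 is down to just 2 ⇒ r2c2=2.

Answer: 4 5 6 1 3 2 / 3 2 1 5 4 6 / 6 1 5 4 2 3 / 2 4 3 6 5 1 / 5 6 2 3 1 4 / 1 3 4 2 6 5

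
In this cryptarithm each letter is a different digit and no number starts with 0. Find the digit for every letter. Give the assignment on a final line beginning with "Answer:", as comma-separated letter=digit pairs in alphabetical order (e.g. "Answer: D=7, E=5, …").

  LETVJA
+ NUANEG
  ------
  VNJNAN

Step 1. [col 1: A + G ≡ N (mod 10)] A=2 is one option consistent with column 1 (A + G ≡ N (mod 10), carry-in 0) — take it. So A=2.
Step 2. [col 1: A + G ≡ N (mod 10)] several values work for N in column 1 (A + G ≡ N (mod 10), carry-in 0); try N=8. So N=8.
Step 3. [col 1: A + G ≡ N (mod 10)] column 1: given A=2, N=8, carry-in 0, and digits 2,8 already taken and all letters distinct, A+G≡N (mod 10) forces G=6, so G=6.
Step 4. [col 2: J + E ≡ A (mod 10)] several values work for E in column 2 (J + E ≡ A (mod 10), carry-in 0); try E=5. So E=5.
Step 5. [col 2: J + E ≡ A (mod 10)] from column 2 (E=5, A=2, carry-in 0, digits 2,5,6,8 already taken and all letters distinct): J must equal 7 ⇒ J=7.
Step 6. [col 3: V + N ≡ N (mod 10)] from column 3 (N=8, carry-in 1, digits 2,5,6,7,8 already taken and all letters distinct): V must equal 9. So V=9.
Step 7. [col 4: T + A ≡ J (mod 10)] column 4 reads T+A+carry(1)=J with A=2, J=7; with digits 2,5,6,7,8,9 already taken and all letters distinct, the only value for T is 4, so T=4.
Step 8. [col 5: E + U ≡ N (mod 10)] column 5 reads E+U+carry(0)=N with E=5, N=8; with digits 2,4,5,6,7,8,9 already taken and all letters distinct, the only value for U is 3, so U=3.
Step 9. [col 6: L + N ≡ V (mod 10)] column 6: given N=8, V=9, carry-in 0, and digits 2,3,4,5,6,7,8,9 already taken and all letters distinct, L+N≡V (mod 10) forces L=1. So L=1.

Answer: A=2, E=5, G=6, J=7, L=1, N=8, T=4, U=3, V=9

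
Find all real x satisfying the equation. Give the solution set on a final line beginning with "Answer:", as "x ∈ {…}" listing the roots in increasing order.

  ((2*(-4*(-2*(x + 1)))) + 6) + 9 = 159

Step 1. [((2*(-4*(-2*(x + 1)))) + 6) + 9 = 159] +9 is outermost — subtract 9 both sides, so sub: (2*(-4*(-2*(x + 1)))) + 6 = 150.
Step 2. [(2*(-4*(-2*(x + 1)))) + 6 = 150] subtract 6: x sits inside (… + 6). So sub: 2*(-4*(-2*(x + 1))) = 144.
Step 3. [2*(-4*(-2*(x + 1))) = 144] divide by the outer 2, so div: -4*(-2*(x + 1)) = 72.
Step 4. [-4*(-2*(x + 1)) = 72] LHS = -4·(…); ÷-4 both sides ⇒ div: -2*(x + 1) = -18.
Step 5. [-2*(x + 1) = -18] leading coefficient -2: divide by -2 ⇒ div: x + 1 = 9.
Step 6. [x + 1 = 9] subtract 1: x sits inside (… + 1). So sub: x = 8.

Answer: x ∈ {8}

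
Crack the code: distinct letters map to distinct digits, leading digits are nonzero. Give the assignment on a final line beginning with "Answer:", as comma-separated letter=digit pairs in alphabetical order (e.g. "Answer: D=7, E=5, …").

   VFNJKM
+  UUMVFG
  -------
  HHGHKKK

Step 1. [H] H is the leading digit of a 7-digit sum of two 6-digit numbers; the final carry is exactly 1, so H=1.
Step 2. [col 1: M + G ≡ K (mod 10)] M=4 is one option consistent with column 1 (M + G ≡ K (mod 10), carry-in 0) — take it. So M=4.
Step 3. [col 1: M + G ≡ K (mod 10)] no forcing yet in column 1 (carry-in 0); K=7 is free and consistent — try it. So K=7.
Step 4. [col 1: M + G ≡ K (mod 10)] in column 1 we have M+G≡K with carry-in 0; given M=4, K=7 and digits 1,4,7 already taken and all letters distinct, that pins G to 3. So G=3.
Step 5. [col 2: K + F ≡ K (mod 10)] from column 2 (K=7, carry-in 0, digits 1,3,4,7 already taken and all letters distinct): F must equal 0, so F=0.
Step 6. [col 3: J + V ≡ K (mod 10)] several values work for J in column 3 (J + V ≡ K (mod 10), carry-in 0); try J=8 ⇒ J=8.
Step 7. [col 3: J + V ≡ K (mod 10)] in column 3 we have J+V≡K with carry-in 0; given J=8, K=7 and digits 0,1,3,4,7,8 already taken and all letters distinct, that pins V to 9 ⇒ V=9.
Step 8. [col 4: N + M ≡ H (mod 10)] in column 4 we have N+M≡H with carry-in 1; given M=4, H=1 and digits 0,1,3,4,7,8,9 already taken and all letters distinct, that pins N to 6 ⇒ N=6.
Step 9. [col 5: F + U ≡ G (mod 10)] from column 5 (F=0, G=3, carry-in 1, digits 0,1,3,4,6,7,8,9 already taken and all letters distinct): U must equal 2. So U=2.

Answer: F=0, G=3, H=1, J=8, K=7, M=4, N=6, U=2, V=9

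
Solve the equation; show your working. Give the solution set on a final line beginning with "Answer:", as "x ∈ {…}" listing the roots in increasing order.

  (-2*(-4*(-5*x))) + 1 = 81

Step 1. [(-2*(-4*(-5*x))) + 1 = 81] subtract 1: x sits inside (… + 1) ⇒ sub: -2*(-4*(-5*x)) = 80.
Step 2. [-2*(-4*(-5*x)) = 80] divide by the outer -2 ⇒ div: -4*(-5*x) = -40.
Step 3. [-4*(-5*x) = -40] -4 out front; divide by -4 ⇒ div: -5*x = 10.
Step 4. [-5*x = 10] -5 out front; divide by -5, so div: x = -2.

Answer: x ∈ {-2}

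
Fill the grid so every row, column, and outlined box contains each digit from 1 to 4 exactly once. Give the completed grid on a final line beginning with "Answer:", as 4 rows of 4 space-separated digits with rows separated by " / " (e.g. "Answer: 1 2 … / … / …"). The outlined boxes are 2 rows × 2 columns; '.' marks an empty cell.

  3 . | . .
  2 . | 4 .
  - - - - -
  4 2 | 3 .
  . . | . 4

Step 1. [r3c4∈{1}] r3c4's peers cover all but 1 ⇒ r3c4=1.
Step 2. [r1c3∈{1,2}] across col 3, 1 lands solely at r1c3. So r1c3=1.
Step 3. [r2c2∈{1}] only 1 remains possible at r2c2 ⇒ r2c2=1.
Step 4. [r1c4∈{2}] r1c4 is down to just 2 ⇒ r1c4=2.
Step 5. [r4c2∈{3}] r4c2 is down to just 3, so r4c2=3.
Step 6. [r4c1∈{1}] r4c1 has the single candidate 1 ⇒ r4c1=1.
Step 7. [r4c3∈{2}] only 2 remains possible at r4c3, so r4c3=2.
Step 8. [r2c4∈{3}] only 3 remains possible at r2c4. So r2c4=3.
Step 9. [r1c2∈{4}] r1c2's peers cover all but 4. So r1c2=4.

Answer: 3 4 1 2 / 2 1 4 3 / 4 2 3 1 / 1 3 2 4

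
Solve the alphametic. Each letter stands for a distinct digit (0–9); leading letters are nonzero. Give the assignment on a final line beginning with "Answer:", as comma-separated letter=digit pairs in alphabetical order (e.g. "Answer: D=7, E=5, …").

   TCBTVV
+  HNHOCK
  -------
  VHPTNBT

Step 1. [col 1: V + K ≡ T (mod 10)] several values work for V in column 1 (V + K ≡ T (mod 10), carry-in 0); try V=1, so V=1.
Step 2. [col 1: V + K ≡ T (mod 10)] no forcing yet in column 1 (carry-in 0); K=8 is free and consistent — try it ⇒ K=8.
Step 3. [col 1: V + K ≡ T (mod 10)] from column 1 (V=1, K=8, carry-in 0, digits 1,8 already taken and all letters distinct): T must equal 9. So T=9.
Step 4. [col 2: V + C ≡ B (mod 10)] C=4 is one option consistent with column 2 (V + C ≡ B (mod 10), carry-in 0) — take it. So C=4.
Step 5. [col 2: V + C ≡ B (mod 10)] from column 2 (V=1, C=4, carry-in 0, digits 1,4,8,9 already taken and all letters distinct): B must equal 5, so B=5.
Step 6. [col 3: T + O ≡ N (mod 10)] column 3 (T + O ≡ N (mod 10), carry-in 0) doesn't pin N yet; pick N=6 and continue. So N=6.
Step 7. [col 3: T + O ≡ N (mod 10)] in column 3 we have T+O≡N with carry-in 0; given T=9, N=6 and digits 1,4,5,6,8,9 already taken and all letters distinct, that pins O to 7, so O=7.
Step 8. [col 4: B + H ≡ T (mod 10)] from column 4 (B=5, T=9, carry-in 1, digits 1,4,5,6,7,8,9 already taken and all letters distinct): H must equal 3 ⇒ H=3.
Step 9. [col 5: C + N ≡ P (mod 10)] in column 5 we have C+N≡P with carry-in 0; given C=4, N=6 and digits 1,3,4,5,6,7,8,9 already taken and all letters distinct, that pins P to 0, so P=0.

Answer: B=5, C=4, H=3, K=8, N=6, O=7, P=0, T=9, V=1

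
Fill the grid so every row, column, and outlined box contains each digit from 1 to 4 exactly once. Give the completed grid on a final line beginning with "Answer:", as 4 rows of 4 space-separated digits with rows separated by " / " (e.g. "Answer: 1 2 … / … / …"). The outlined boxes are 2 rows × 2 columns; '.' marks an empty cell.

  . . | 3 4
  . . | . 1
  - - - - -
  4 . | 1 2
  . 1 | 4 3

Step 1. [r1c2∈{2}] r1c2 is down to just 2. So r1c2=2.
Step 2. [r2c2∈{3,4}] r2c2 is the only open cell in row 2 admitting 4 ⇒ r2c2=4.
Step 3. [r1c1∈{1}] only 1 remains possible at r1c1 ⇒ r1c1=1.
Step 4. [r4c1∈{2}] r4c1's peers cover all but 2. So r4c1=2.
Step 5. [r2c3∈{2}] r2c3 has the single candidate 2. So r2c3=2.
Step 6. [r3c2∈{3}] nothing but 3 survives at r3c2, so r3c2=3.
Step 7. [r2c1∈{3}] r2c1 has the single candidate 3. So r2c1=3.

Answer: 1 2 3 4 / 3 4 2 1 / 4 3 1 2 / 2 1 4 3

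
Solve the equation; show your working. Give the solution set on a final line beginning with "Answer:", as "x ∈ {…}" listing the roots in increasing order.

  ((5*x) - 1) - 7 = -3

Step 1. [((5*x) - 1) - 7 = -3] 7 comes off first (add 7). So sub: (5*x) - 1 = 4.
Step 2. [(5*x) - 1 = 4] 1 comes off first (add 1), so sub: 5*x = 5.
Step 3. [5*x = 5] divide by the outer 5. So div: x = 1.

Answer: x ∈ {1}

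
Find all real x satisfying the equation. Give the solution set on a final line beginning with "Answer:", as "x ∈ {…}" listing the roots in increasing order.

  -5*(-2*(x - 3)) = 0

Step 1. [-5*(-2*(x - 3)) = 0] divide by the outer -5 ⇒ div: -2*(x - 3) = 0.
Step 2. [-2*(x - 3) = 0] LHS = -2·(…); ÷-2 both sides. So div: x - 3 = 0.
Step 3. [x - 3 = 0] -3 is outermost — add 3 both sides, so sub: x = 3.

Answer: x ∈ {3}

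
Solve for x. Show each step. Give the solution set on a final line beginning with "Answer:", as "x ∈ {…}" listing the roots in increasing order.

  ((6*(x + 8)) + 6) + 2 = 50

Step 1. [((6*(x + 8)) + 6) + 2 = 50] 2 comes off first (subtract 2). So sub: (6*(x + 8)) + 6 = 48.
Step 2. [(6*(x + 8)) + 6 = 48] subtract 6: x sits inside (… + 6) ⇒ sub: 6*(x + 8) = 42.
Step 3. [6*(x + 8) = 42] divide by the outer 6 ⇒ div: x + 8 = 7.
Step 4. [x + 8 = 7] subtract 8: x sits inside (… + 8) ⇒ sub: x = -1.

Answer: x ∈ {-1}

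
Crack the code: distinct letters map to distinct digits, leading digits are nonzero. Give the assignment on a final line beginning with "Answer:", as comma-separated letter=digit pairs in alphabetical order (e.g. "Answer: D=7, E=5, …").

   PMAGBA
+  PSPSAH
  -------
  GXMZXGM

Step 1. [col 1: A + H ≡ M (mod 10)] several values work for H in column 1 (A + H ≡ M (mod 10), carry-in 0); try H=4. So H=4.
Step 2. [col 1: A + H ≡ M (mod 10)] no forcing yet in column 1 (carry-in 0); A=3 is free and consistent — try it. So A=3.
Step 3. [col 1: A + H ≡ M (mod 10)] column 1 reads A+H+carry(0)=M with A=3, H=4; with digits 3,4 already taken and all letters distinct, the only value for M is 7. So M=7.
Step 4. [col 2: B + A ≡ G (mod 10)] no forcing yet in column 2 (carry-in 0); G=1 is free and consistent — try it. So G=1.
Step 5. [col 2: B + A ≡ G (mod 10)] column 2: given A=3, G=1, carry-in 0, and digits 1,3,4,7 already taken and all letters distinct, B+A≡G (mod 10) forces B=8 ⇒ B=8.
Step 6. [col 3: G + S ≡ X (mod 10)] column 3: given G=1, carry-in 1, and digits 1,3,4,7,8 already taken and all letters distinct, G+S≡X (mod 10) forces S=0 ⇒ S=0.
Step 7. [col 3: G + S ≡ X (mod 10)] in column 3 we have G+S≡X with carry-in 1; given G=1, S=0 and digits 0,1,3,4,7,8 already taken and all letters distinct, that pins X to 2 ⇒ X=2.
Step 8. [col 4: A + P ≡ Z (mod 10)] from column 4 (A=3, carry-in 0, digits 0,1,2,3,4,7,8 already taken and all letters distinct): Z must equal 9 ⇒ Z=9.
Step 9. [col 4: A + P ≡ Z (mod 10)] in column 4 we have A+P≡Z with carry-in 0; given A=3, Z=9 and digits 0,1,2,3,4,7,8,9 already taken and all letters distinct, that pins P to 6, so P=6.

Answer: A=3, B=8, G=1, H=4, M=7, P=6, S=0, X=2, Z=9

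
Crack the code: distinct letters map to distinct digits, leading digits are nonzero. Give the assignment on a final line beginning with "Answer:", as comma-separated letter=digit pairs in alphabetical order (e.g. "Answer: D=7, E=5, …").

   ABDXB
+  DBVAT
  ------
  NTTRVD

Step 1. [N] N is the leading digit of a 6-digit sum of two 5-digit numbers; the final carry is exactly 1 ⇒ N=1.
Step 2. [col 1: B + T ≡ D (mod 10)] T=2 is one option consistent with column 1 (B + T ≡ D (mod 10), carry-in 0) — take it ⇒ T=2.
Step 3. [col 1: B + T ≡ D (mod 10)] column 1 (B + T ≡ D (mod 10), carry-in 0) doesn't pin D yet; pick D=8 and continue, so D=8.
Step 4. [col 1: B + T ≡ D (mod 10)] in column 1 we have B+T≡D with carry-in 0; given T=2, D=8 and digits 1,2,8 already taken and all letters distinct, that pins B to 6, so B=6.
Step 5. [col 2: X + A ≡ V (mod 10)] no forcing yet in column 2 (carry-in 0); X=7 is free and consistent — try it. So X=7.
Step 6. [col 2: X + A ≡ V (mod 10)] column 2 reads X+A+carry(0)=V with X=7; with digits 1,2,6,7,8 already taken and all letters distinct, the only value for A is 3 ⇒ A=3.
Step 7. [col 2: X + A ≡ V (mod 10)] column 2: given X=7, A=3, carry-in 0, and digits 1,2,3,6,7,8 already taken and all letters distinct, X+A≡V (mod 10) forces V=0, so V=0.
Step 8. [col 3: D + V ≡ R (mod 10)] column 3 reads D+V+carry(1)=R with D=8, V=0; with digits 0,1,2,3,6,7,8 already taken and all letters distinct, the only value for R is 9 ⇒ R=9.

Answer: A=3, B=6, D=8, N=1, R=9, T=2, V=0, X=7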